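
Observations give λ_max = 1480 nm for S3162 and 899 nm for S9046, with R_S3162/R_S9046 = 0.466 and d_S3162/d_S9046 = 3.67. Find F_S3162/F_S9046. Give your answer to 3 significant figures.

Wien's law: T_S3162/T_S9046 = λ_S9046/λ_S3162 = 899/1480 = 0.6074.
L_S3162/L_S9046 = (R_S3162/R_S9046)²(T_S3162/T_S9046)⁴ = (0.466)²(0.6074)⁴ = 0.02956.
F_S3162/F_S9046 = (L_S3162/L_S9046)/(d_S3162/d_S9046)² = 0.02956/(3.67)² = 0.002195.

0.00219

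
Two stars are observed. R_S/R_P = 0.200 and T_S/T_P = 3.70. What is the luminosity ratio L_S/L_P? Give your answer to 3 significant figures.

7.50

From the Stefan–Boltzmann law, L ∝ R²T⁴, so
L_S/L_P = (R_S/R_P)² (T_S/T_P)⁴ = (0.200)² × (3.70)⁴ = 0.04000 × 187.4 = 7.497.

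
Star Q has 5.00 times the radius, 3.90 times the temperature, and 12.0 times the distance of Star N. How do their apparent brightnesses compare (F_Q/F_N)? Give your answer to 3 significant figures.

40.2

L_Q/L_N = (R_Q/R_N)²(T_Q/T_N)⁴ = (5.00)² × (3.90)⁴ = 5784.
F_Q/F_N = (L_Q/L_N)/(d_Q/d_N)² = 5784 / (12.0)² = 40.16.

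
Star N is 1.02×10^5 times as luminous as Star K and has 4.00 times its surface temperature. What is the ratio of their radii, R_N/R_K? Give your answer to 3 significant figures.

L ∝ R²T⁴ gives R ∝ √L / T², so
R_N/R_K = √(1.02×10^5) / (4.00)² = 319.4 / 16.00 = 19.96.

20.0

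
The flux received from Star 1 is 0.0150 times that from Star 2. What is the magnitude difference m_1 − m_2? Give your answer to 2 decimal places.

4.56

m_1 − m_2 = −2.5 log₁₀(F_1/F_2) = −2.5 log₁₀(0.0150) = −2.5 × (-1.824) = 4.560.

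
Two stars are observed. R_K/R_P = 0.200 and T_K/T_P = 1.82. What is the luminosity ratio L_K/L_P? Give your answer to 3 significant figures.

From the Stefan–Boltzmann law, L ∝ R²T⁴, so
L_K/L_P = (R_K/R_P)² (T_K/T_P)⁴ = (0.200)² × (1.82)⁴ = 0.04000 × 10.97 = 0.4389.

0.439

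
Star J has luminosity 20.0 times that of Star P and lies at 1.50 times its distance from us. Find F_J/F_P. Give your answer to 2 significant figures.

F = L/(4πd²), so F_J/F_P = (L_J/L_P) / (d_J/d_P)²
= 20.0 / (1.50)² = 20.0 / 2.250 = 8.889.

8.9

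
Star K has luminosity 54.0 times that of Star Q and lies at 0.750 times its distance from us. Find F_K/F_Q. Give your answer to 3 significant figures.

96.0

F = L/(4πd²), so F_K/F_Q = (L_K/L_Q) / (d_K/d_Q)²
= 54.0 / (0.750)² = 54.0 / 0.5625 = 96.00.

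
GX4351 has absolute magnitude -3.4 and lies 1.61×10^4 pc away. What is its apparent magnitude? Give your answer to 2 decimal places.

12.63

m = M + 5 log₁₀(d/10 pc) = -3.4 + 5 log₁₀(1.61×10^4/10)
  = -3.4 + 5 × 3.207 = -3.4 + 16.03 = 12.63.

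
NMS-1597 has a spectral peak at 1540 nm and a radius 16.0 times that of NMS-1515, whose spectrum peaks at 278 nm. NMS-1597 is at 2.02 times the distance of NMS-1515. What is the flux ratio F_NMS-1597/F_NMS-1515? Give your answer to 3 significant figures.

Wien's law: T_NMS-1597/T_NMS-1515 = λ_NMS-1515/λ_NMS-1597 = 278/1540 = 0.1805.
L_NMS-1597/L_NMS-1515 = (R_NMS-1597/R_NMS-1515)²(T_NMS-1597/T_NMS-1515)⁴ = (16.0)²(0.1805)⁴ = 0.2719.
F_NMS-1597/F_NMS-1515 = (L_NMS-1597/L_NMS-1515)/(d_NMS-1597/d_NMS-1515)² = 0.2719/(2.02)² = 0.06662.

0.0666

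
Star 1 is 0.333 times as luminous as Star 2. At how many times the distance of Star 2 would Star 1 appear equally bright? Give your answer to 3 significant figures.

0.577

Equal flux requires L_1/d_1² = L_2/d_2², so d_1/d_2 = √(L_1/L_2)
= √(0.333) = 0.5771.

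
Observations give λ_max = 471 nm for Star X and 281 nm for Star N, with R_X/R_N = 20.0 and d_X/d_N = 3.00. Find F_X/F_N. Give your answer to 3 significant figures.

5.63

Wien's law: T_X/T_N = λ_N/λ_X = 281/471 = 0.5966.
L_X/L_N = (R_X/R_N)²(T_X/T_N)⁴ = (20.0)²(0.5966)⁴ = 50.68.
F_X/F_N = (L_X/L_N)/(d_X/d_N)² = 50.68/(3.00)² = 5.631.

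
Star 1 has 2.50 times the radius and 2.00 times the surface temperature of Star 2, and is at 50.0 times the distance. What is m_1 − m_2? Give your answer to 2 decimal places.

3.49

L_1/L_2 = (2.50)²(2.00)⁴ = 100.0.
F_1/F_2 = (L_1/L_2)/(d_1/d_2)² = 100.0/2500 = 0.04000.
m_1 − m_2 = −2.5 log₁₀(0.04000) = 3.49.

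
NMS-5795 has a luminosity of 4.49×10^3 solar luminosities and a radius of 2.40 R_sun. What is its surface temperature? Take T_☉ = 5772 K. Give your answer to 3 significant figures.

T/T_☉ = (L/L_☉)^(1/4) / (R/R_☉)^(1/2)
T = 5772 × (4.49×10^3)^(1/4) / √(2.40) = 5772 × 8.186 / 1.549 = 3.050×10^4 K.

3.05×10^4 K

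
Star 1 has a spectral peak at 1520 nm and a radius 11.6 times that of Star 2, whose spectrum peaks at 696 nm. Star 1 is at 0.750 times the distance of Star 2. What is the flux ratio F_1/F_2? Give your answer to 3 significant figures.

Wien's law: T_1/T_2 = λ_2/λ_1 = 696/1520 = 0.4579.
L_1/L_2 = (R_1/R_2)²(T_1/T_2)⁴ = (11.6)²(0.4579)⁴ = 5.915.
F_1/F_2 = (L_1/L_2)/(d_1/d_2)² = 5.915/(0.750)² = 10.52.

10.5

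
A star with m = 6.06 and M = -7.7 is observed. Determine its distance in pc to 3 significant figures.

m − M = 5 log₁₀(d/10 pc)
6.06 − (-7.7) = 13.76 = 5 log₁₀(d/10)
d = 10 × 10^(13.76/5) = 10 × 10^2.752 = 5649 pc.

5.65×10^3 pc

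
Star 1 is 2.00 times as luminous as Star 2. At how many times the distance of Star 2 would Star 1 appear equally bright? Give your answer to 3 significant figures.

Equal flux requires L_1/d_1² = L_2/d_2², so d_1/d_2 = √(L_1/L_2)
= √(2.00) = 1.414.

1.41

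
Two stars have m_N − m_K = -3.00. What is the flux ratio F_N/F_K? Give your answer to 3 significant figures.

15.8

F_N/F_K = 10^(−(m_N − m_K)/2.5) = 10^(3.00/2.5) = 10^1.200 = 15.85.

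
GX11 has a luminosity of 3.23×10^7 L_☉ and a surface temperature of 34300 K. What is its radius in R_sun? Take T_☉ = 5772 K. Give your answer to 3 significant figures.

161 R_sun

R/R_☉ = √(L/L_☉) / (T/T_☉)² = √(3.23×10^7) / (5.942)²
       = 5683 / 35.31 = 160.9.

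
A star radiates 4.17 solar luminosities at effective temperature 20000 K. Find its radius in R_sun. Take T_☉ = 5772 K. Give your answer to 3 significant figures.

R/R_☉ = √(L/L_☉) / (T/T_☉)² = √(4.17) / (3.465)²
       = 2.042 / 12.01 = 0.1701.

0.170 R_sun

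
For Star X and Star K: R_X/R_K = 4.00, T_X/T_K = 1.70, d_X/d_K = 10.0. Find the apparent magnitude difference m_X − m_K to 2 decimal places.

L_X/L_K = (4.00)²(1.70)⁴ = 133.6.
F_X/F_K = (L_X/L_K)/(d_X/d_K)² = 133.6/100.0 = 1.336.
m_X − m_K = −2.5 log₁₀(1.336) = -0.31.

-0.31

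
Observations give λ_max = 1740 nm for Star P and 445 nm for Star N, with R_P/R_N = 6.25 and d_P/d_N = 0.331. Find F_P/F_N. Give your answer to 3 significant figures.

1.53

Wien's law: T_P/T_N = λ_N/λ_P = 445/1740 = 0.2557.
L_P/L_N = (R_P/R_N)²(T_P/T_N)⁴ = (6.25)²(0.2557)⁴ = 0.1671.
F_P/F_N = (L_P/L_N)/(d_P/d_N)² = 0.1671/(0.331)² = 1.525.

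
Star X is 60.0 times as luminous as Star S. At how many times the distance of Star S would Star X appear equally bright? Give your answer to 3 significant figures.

7.75

Equal flux requires L_X/d_X² = L_S/d_S², so d_X/d_S = √(L_X/L_S)
= √(60.0) = 7.746.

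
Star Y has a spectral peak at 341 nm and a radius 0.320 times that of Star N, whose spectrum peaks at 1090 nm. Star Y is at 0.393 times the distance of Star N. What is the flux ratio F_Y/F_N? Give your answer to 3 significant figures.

69.2

Wien's law: T_Y/T_N = λ_N/λ_Y = 1090/341 = 3.196.
L_Y/L_N = (R_Y/R_N)²(T_Y/T_N)⁴ = (0.320)²(3.196)⁴ = 10.69.
F_Y/F_N = (L_Y/L_N)/(d_Y/d_N)² = 10.69/(0.393)² = 69.22.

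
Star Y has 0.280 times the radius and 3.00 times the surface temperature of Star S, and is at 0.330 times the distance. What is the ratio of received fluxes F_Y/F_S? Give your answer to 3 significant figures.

58.3

L_Y/L_S = (R_Y/R_S)²(T_Y/T_S)⁴ = (0.280)² × (3.00)⁴ = 6.350.
F_Y/F_S = (L_Y/L_S)/(d_Y/d_S)² = 6.350 / (0.330)² = 58.31.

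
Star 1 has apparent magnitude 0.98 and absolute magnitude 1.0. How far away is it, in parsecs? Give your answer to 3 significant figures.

m − M = 5 log₁₀(d/10 pc)
0.98 − (1.0) = -0.02 = 5 log₁₀(d/10)
d = 10 × 10^(-0.02/5) = 10 × 10^-0.004 = 9.908 pc.

9.91 pc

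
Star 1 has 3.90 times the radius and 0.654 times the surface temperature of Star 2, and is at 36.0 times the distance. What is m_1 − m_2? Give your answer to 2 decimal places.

L_1/L_2 = (3.90)²(0.654)⁴ = 2.783.
F_1/F_2 = (L_1/L_2)/(d_1/d_2)² = 2.783/1296 = 0.002147.
m_1 − m_2 = −2.5 log₁₀(0.002147) = 6.67.

6.67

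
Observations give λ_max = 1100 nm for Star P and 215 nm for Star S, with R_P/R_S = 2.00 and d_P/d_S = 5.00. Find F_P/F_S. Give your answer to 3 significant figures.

Wien's law: T_P/T_S = λ_S/λ_P = 215/1100 = 0.1955.
L_P/L_S = (R_P/R_S)²(T_P/T_S)⁴ = (2.00)²(0.1955)⁴ = 0.005838.
F_P/F_S = (L_P/L_S)/(d_P/d_S)² = 0.005838/(5.00)² = 2.335×10^-4.

2.34×10^-4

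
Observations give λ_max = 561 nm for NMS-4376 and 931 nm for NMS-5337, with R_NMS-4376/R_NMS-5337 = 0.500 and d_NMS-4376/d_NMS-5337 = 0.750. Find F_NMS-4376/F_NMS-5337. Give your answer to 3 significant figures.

Wien's law: T_NMS-4376/T_NMS-5337 = λ_NMS-5337/λ_NMS-4376 = 931/561 = 1.660.
L_NMS-4376/L_NMS-5337 = (R_NMS-4376/R_NMS-5337)²(T_NMS-4376/T_NMS-5337)⁴ = (0.500)²(1.660)⁴ = 1.896.
F_NMS-4376/F_NMS-5337 = (L_NMS-4376/L_NMS-5337)/(d_NMS-4376/d_NMS-5337)² = 1.896/(0.750)² = 3.371.

3.37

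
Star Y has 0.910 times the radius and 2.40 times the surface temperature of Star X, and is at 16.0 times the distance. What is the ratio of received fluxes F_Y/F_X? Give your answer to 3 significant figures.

L_Y/L_X = (R_Y/R_X)²(T_Y/T_X)⁴ = (0.910)² × (2.40)⁴ = 27.47.
F_Y/F_X = (L_Y/L_X)/(d_Y/d_X)² = 27.47 / (16.0)² = 0.1073.

0.107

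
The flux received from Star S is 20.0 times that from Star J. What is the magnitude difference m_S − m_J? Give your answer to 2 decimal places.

-3.25

m_S − m_J = −2.5 log₁₀(F_S/F_J) = −2.5 log₁₀(20.0) = −2.5 × (1.301) = -3.253.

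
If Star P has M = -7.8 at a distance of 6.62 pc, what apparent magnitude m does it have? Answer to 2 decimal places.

-8.70

m = M + 5 log₁₀(d/10 pc) = -7.8 + 5 log₁₀(6.62/10)
  = -7.8 + 5 × -0.179 = -7.8 + -0.90 = -8.70.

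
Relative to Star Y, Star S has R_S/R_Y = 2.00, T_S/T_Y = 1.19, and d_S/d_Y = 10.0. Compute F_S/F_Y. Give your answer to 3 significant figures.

0.0802

L_S/L_Y = (R_S/R_Y)²(T_S/T_Y)⁴ = (2.00)² × (1.19)⁴ = 8.021.
F_S/F_Y = (L_S/L_Y)/(d_S/d_Y)² = 8.021 / (10.0)² = 0.08021.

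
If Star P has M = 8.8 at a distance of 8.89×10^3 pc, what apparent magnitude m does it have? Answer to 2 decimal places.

m = M + 5 log₁₀(d/10 pc) = 8.8 + 5 log₁₀(8.89×10^3/10)
  = 8.8 + 5 × 2.949 = 8.8 + 14.74 = 23.54.

23.54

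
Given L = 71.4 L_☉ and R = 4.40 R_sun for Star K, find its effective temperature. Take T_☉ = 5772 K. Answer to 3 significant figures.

T/T_☉ = (L/L_☉)^(1/4) / (R/R_☉)^(1/2)
T = 5772 × (71.4)^(1/4) / √(4.40) = 5772 × 2.907 / 2.098 = 7999 K.

8.00×10^3 K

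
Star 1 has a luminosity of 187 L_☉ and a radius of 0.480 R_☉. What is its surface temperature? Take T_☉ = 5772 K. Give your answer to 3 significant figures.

T/T_☉ = (L/L_☉)^(1/4) / (R/R_☉)^(1/2)
T = 5772 × (187)^(1/4) / √(0.480) = 5772 × 3.698 / 0.6928 = 3.081×10^4 K.

3.08×10^4 K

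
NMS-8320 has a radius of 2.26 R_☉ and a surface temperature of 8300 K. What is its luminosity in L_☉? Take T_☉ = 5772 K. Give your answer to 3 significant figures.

21.8 L_☉

L/L_☉ = (R/R_☉)² (T/T_☉)⁴ = (2.26)² × (8300/5772)⁴
       = 5.108 × (1.438)⁴ = 5.108 × 4.276 = 21.84.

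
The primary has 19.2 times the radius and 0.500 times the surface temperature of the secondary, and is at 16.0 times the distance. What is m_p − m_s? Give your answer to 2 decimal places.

L_p/L_s = (19.2)²(0.500)⁴ = 23.04.
F_p/F_s = (L_p/L_s)/(d_p/d_s)² = 23.04/256.0 = 0.09000.
m_p − m_s = −2.5 log₁₀(0.09000) = 2.61.

2.61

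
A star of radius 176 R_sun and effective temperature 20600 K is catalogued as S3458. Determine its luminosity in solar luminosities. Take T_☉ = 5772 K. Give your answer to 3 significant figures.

5.03×10^6 solar luminosities

L/L_☉ = (R/R_☉)² (T/T_☉)⁴ = (176)² × (20600/5772)⁴
       = 3.098×10^4 × (3.569)⁴ = 3.098×10^4 × 162.2 = 5.026×10^6.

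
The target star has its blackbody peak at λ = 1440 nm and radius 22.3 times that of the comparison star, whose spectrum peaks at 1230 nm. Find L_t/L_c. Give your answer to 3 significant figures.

265

Wien's law gives T ∝ 1/λ_max, so T_t/T_c = λ_c/λ_t = 1230/1440 = 0.8542.
Then L ∝ R²T⁴ gives L_t/L_c = (22.3)² × (0.8542)⁴ = 497.3 × 0.5323 = 264.7.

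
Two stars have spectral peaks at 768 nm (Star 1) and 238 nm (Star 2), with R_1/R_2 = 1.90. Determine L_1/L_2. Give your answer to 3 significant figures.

Wien's law gives T ∝ 1/λ_max, so T_1/T_2 = λ_2/λ_1 = 238/768 = 0.3099.
Then L ∝ R²T⁴ gives L_1/L_2 = (1.90)² × (0.3099)⁴ = 3.610 × 0.009223 = 0.03329.

0.0333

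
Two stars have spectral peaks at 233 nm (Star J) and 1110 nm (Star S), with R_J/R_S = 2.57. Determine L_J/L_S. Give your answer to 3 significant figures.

3.40×10^3

Wien's law gives T ∝ 1/λ_max, so T_J/T_S = λ_S/λ_J = 1110/233 = 4.764.
Then L ∝ R²T⁴ gives L_J/L_S = (2.57)² × (4.764)⁴ = 6.605 × 515.1 = 3402.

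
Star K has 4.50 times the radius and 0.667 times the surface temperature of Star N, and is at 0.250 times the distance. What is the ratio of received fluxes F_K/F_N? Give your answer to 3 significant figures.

64.1

L_K/L_N = (R_K/R_N)²(T_K/T_N)⁴ = (4.50)² × (0.667)⁴ = 4.008.
F_K/F_N = (L_K/L_N)/(d_K/d_N)² = 4.008 / (0.250)² = 64.13.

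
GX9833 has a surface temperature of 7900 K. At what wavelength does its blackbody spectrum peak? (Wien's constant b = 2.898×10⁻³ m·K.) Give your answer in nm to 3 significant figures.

367 nm

λ_max = b/T = 2.898×10⁻³ / 7900 = 3.67×10^-7 m = 366.8 nm.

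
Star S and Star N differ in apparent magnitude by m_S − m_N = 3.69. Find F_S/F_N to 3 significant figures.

F_S/F_N = 10^(−(m_S − m_N)/2.5) = 10^(-3.69/2.5) = 10^-1.476 = 0.03342.

0.0334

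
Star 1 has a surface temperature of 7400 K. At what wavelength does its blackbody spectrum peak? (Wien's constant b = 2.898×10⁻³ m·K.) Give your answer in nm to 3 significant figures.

392 nm

λ_max = b/T = 2.898×10⁻³ / 7400 = 3.92×10^-7 m = 391.6 nm.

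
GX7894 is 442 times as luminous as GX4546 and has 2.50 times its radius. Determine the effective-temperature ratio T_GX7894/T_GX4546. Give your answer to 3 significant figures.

L ∝ R²T⁴ gives T ∝ (L/R²)^(1/4), so
T_GX7894/T_GX4546 = (442 / 2.50²)^(1/4) = (70.72)^(1/4) = 2.900.

2.90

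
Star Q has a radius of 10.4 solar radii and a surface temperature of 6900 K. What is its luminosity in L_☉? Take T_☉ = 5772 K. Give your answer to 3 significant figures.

L/L_☉ = (R/R_☉)² (T/T_☉)⁴ = (10.4)² × (6900/5772)⁴
       = 108.2 × (1.195)⁴ = 108.2 × 2.042 = 220.9.

221 L_☉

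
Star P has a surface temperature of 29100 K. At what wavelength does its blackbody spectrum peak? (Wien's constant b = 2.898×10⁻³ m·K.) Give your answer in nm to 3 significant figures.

99.6 nm

λ_max = b/T = 2.898×10⁻³ / 29100 = 9.96×10^-8 m = 99.59 nm.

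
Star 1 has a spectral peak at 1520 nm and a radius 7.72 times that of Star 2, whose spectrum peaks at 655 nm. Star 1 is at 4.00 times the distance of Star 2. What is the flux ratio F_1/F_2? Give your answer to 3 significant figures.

0.128

Wien's law: T_1/T_2 = λ_2/λ_1 = 655/1520 = 0.4309.
L_1/L_2 = (R_1/R_2)²(T_1/T_2)⁴ = (7.72)²(0.4309)⁴ = 2.055.
F_1/F_2 = (L_1/L_2)/(d_1/d_2)² = 2.055/(4.00)² = 0.1284.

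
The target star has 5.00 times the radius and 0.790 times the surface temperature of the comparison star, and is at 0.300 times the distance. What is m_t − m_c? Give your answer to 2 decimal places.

L_t/L_c = (5.00)²(0.790)⁴ = 9.738.
F_t/F_c = (L_t/L_c)/(d_t/d_c)² = 9.738/0.09000 = 108.2.
m_t − m_c = −2.5 log₁₀(108.2) = -5.09.

-5.09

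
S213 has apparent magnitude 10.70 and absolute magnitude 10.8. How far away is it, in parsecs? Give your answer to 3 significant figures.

9.55 pc

m − M = 5 log₁₀(d/10 pc)
10.70 − (10.8) = -0.10 = 5 log₁₀(d/10)
d = 10 × 10^(-0.10/5) = 10 × 10^-0.020 = 9.550 pc.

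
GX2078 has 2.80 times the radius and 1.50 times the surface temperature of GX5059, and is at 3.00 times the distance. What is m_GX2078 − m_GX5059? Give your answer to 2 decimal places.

L_GX2078/L_GX5059 = (2.80)²(1.50)⁴ = 39.69.
F_GX2078/F_GX5059 = (L_GX2078/L_GX5059)/(d_GX2078/d_GX5059)² = 39.69/9.000 = 4.410.
m_GX2078 − m_GX5059 = −2.5 log₁₀(4.410) = -1.61.

-1.61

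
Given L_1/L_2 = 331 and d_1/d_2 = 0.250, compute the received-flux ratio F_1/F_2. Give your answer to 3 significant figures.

F = L/(4πd²), so F_1/F_2 = (L_1/L_2) / (d_1/d_2)²
= 331 / (0.250)² = 331 / 0.06250 = 5296.

5.30×10^3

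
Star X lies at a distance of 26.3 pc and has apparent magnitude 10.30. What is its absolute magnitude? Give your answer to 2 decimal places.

M = m − 5 log₁₀(d/10 pc) = 10.30 − 5 log₁₀(26.3/10)
  = 10.30 − 5 × 0.420 = 10.30 − 2.10 = 8.20.

8.20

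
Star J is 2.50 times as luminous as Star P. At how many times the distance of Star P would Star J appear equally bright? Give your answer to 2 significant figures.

Equal flux requires L_J/d_J² = L_P/d_P², so d_J/d_P = √(L_J/L_P)
= √(2.50) = 1.581.

1.6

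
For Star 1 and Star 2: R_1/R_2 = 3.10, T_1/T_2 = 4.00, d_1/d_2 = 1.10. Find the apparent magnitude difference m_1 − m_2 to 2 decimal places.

-8.27

L_1/L_2 = (3.10)²(4.00)⁴ = 2460.
F_1/F_2 = (L_1/L_2)/(d_1/d_2)² = 2460/1.210 = 2033.
m_1 − m_2 = −2.5 log₁₀(2033) = -8.27.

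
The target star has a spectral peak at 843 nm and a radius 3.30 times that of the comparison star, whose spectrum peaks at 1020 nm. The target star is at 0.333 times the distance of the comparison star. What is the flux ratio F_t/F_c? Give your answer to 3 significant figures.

Wien's law: T_t/T_c = λ_c/λ_t = 1020/843 = 1.210.
L_t/L_c = (R_t/R_c)²(T_t/T_c)⁴ = (3.30)²(1.210)⁴ = 23.34.
F_t/F_c = (L_t/L_c)/(d_t/d_c)² = 23.34/(0.333)² = 210.5.

210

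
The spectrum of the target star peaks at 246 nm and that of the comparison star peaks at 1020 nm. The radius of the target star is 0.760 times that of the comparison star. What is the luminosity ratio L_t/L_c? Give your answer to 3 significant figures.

171

Wien's law gives T ∝ 1/λ_max, so T_t/T_c = λ_c/λ_t = 1020/246 = 4.146.
Then L ∝ R²T⁴ gives L_t/L_c = (0.760)² × (4.146)⁴ = 0.5776 × 295.6 = 170.7.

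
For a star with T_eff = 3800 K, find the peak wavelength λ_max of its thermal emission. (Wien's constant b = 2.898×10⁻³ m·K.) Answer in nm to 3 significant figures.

λ_max = b/T = 2.898×10⁻³ / 3800 = 7.63×10^-7 m = 762.6 nm.

763 nm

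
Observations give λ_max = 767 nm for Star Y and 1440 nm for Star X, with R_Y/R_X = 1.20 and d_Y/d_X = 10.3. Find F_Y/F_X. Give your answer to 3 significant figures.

Wien's law: T_Y/T_X = λ_X/λ_Y = 1440/767 = 1.877.
L_Y/L_X = (R_Y/R_X)²(T_Y/T_X)⁴ = (1.20)²(1.877)⁴ = 17.89.
F_Y/F_X = (L_Y/L_X)/(d_Y/d_X)² = 17.89/(10.3)² = 0.1686.

0.169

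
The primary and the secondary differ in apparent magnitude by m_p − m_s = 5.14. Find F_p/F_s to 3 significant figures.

F_p/F_s = 10^(−(m_p − m_s)/2.5) = 10^(-5.14/2.5) = 10^-2.056 = 0.008790.

0.00879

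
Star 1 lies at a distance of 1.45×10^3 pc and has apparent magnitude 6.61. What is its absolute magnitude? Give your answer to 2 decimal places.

-4.20

M = m − 5 log₁₀(d/10 pc) = 6.61 − 5 log₁₀(1.45×10^3/10)
  = 6.61 − 5 × 2.161 = 6.61 − 10.81 = -4.20.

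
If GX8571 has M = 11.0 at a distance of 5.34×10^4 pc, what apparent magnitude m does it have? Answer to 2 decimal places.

m = M + 5 log₁₀(d/10 pc) = 11.0 + 5 log₁₀(5.34×10^4/10)
  = 11.0 + 5 × 3.728 = 11.0 + 18.64 = 29.64.

29.64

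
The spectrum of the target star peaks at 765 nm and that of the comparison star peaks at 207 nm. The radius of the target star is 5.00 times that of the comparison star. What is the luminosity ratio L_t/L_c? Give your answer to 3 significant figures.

0.134

Wien's law gives T ∝ 1/λ_max, so T_t/T_c = λ_c/λ_t = 207/765 = 0.2706.
Then L ∝ R²T⁴ gives L_t/L_c = (5.00)² × (0.2706)⁴ = 25.00 × 0.005361 = 0.1340.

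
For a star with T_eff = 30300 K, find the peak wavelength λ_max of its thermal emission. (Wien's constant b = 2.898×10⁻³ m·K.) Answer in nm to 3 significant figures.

λ_max = b/T = 2.898×10⁻³ / 30300 = 9.56×10^-8 m = 95.64 nm.

95.6 nm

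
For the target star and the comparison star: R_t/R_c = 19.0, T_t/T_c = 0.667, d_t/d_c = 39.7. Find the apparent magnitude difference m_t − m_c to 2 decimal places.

L_t/L_c = (19.0)²(0.667)⁴ = 71.45.
F_t/F_c = (L_t/L_c)/(d_t/d_c)² = 71.45/1576 = 0.04533.
m_t − m_c = −2.5 log₁₀(0.04533) = 3.36.

3.36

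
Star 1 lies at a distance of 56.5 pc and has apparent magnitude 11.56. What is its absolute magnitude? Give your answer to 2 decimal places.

7.80

M = m − 5 log₁₀(d/10 pc) = 11.56 − 5 log₁₀(56.5/10)
  = 11.56 − 5 × 0.752 = 11.56 − 3.76 = 7.80.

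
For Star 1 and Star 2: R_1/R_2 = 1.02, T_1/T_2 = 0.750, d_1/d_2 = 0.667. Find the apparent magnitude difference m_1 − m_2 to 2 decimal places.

L_1/L_2 = (1.02)²(0.750)⁴ = 0.3292.
F_1/F_2 = (L_1/L_2)/(d_1/d_2)² = 0.3292/0.4449 = 0.7399.
m_1 − m_2 = −2.5 log₁₀(0.7399) = 0.33.

0.33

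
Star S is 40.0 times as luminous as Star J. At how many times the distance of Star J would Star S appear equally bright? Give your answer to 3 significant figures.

Equal flux requires L_S/d_S² = L_J/d_J², so d_S/d_J = √(L_S/L_J)
= √(40.0) = 6.325.

6.32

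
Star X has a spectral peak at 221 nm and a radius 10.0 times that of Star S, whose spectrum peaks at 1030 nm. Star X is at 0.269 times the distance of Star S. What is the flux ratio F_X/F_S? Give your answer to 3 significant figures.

Wien's law: T_X/T_S = λ_S/λ_X = 1030/221 = 4.661.
L_X/L_S = (R_X/R_S)²(T_X/T_S)⁴ = (10.0)²(4.661)⁴ = 4.718×10^4.
F_X/F_S = (L_X/L_S)/(d_X/d_S)² = 4.718×10^4/(0.269)² = 6.520×10^5.

6.52×10^5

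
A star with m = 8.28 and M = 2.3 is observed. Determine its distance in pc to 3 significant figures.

157 pc

m − M = 5 log₁₀(d/10 pc)
8.28 − (2.3) = 5.98 = 5 log₁₀(d/10)
d = 10 × 10^(5.98/5) = 10 × 10^1.196 = 157.0 pc.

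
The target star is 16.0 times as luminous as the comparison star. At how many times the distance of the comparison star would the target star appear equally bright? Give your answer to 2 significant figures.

Equal flux requires L_t/d_t² = L_c/d_c², so d_t/d_c = √(L_t/L_c)
= √(16.0) = 4.000.

4.0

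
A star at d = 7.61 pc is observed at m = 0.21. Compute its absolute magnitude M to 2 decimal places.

0.80

M = m − 5 log₁₀(d/10 pc) = 0.21 − 5 log₁₀(7.61/10)
  = 0.21 − 5 × -0.119 = 0.21 − -0.59 = 0.80.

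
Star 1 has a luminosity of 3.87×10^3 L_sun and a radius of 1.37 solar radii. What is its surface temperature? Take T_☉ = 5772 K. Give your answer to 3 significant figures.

3.89×10^4 K

T/T_☉ = (L/L_☉)^(1/4) / (R/R_☉)^(1/2)
T = 5772 × (3.87×10^3)^(1/4) / √(1.37) = 5772 × 7.887 / 1.170 = 3.890×10^4 K.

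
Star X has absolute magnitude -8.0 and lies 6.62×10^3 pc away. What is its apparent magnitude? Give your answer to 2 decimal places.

m = M + 5 log₁₀(d/10 pc) = -8.0 + 5 log₁₀(6.62×10^3/10)
  = -8.0 + 5 × 2.821 = -8.0 + 14.10 = 6.10.

6.10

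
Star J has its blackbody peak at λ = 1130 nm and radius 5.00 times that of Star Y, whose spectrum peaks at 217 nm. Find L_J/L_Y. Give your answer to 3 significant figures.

0.0340

Wien's law gives T ∝ 1/λ_max, so T_J/T_Y = λ_Y/λ_J = 217/1130 = 0.1920.
Then L ∝ R²T⁴ gives L_J/L_Y = (5.00)² × (0.1920)⁴ = 25.00 × 0.001360 = 0.03400.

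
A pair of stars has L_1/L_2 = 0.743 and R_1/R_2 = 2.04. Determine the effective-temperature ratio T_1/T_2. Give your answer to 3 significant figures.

0.650

L ∝ R²T⁴ gives T ∝ (L/R²)^(1/4), so
T_1/T_2 = (0.743 / 2.04²)^(1/4) = (0.1785)^(1/4) = 0.6500.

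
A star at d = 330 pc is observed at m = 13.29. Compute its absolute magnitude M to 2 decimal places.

5.70

M = m − 5 log₁₀(d/10 pc) = 13.29 − 5 log₁₀(330/10)
  = 13.29 − 5 × 1.519 = 13.29 − 7.59 = 5.70.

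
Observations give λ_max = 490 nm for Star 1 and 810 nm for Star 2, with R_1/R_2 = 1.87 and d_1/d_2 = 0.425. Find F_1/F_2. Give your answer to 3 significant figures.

Wien's law: T_1/T_2 = λ_2/λ_1 = 810/490 = 1.653.
L_1/L_2 = (R_1/R_2)²(T_1/T_2)⁴ = (1.87)²(1.653)⁴ = 26.11.
F_1/F_2 = (L_1/L_2)/(d_1/d_2)² = 26.11/(0.425)² = 144.6.

145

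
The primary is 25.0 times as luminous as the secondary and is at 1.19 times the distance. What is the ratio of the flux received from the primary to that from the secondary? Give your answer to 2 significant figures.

18

F = L/(4πd²), so F_p/F_s = (L_p/L_s) / (d_p/d_s)²
= 25.0 / (1.19)² = 25.0 / 1.416 = 17.65.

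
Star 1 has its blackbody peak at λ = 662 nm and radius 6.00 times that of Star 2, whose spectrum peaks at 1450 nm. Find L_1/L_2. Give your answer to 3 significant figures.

Wien's law gives T ∝ 1/λ_max, so T_1/T_2 = λ_2/λ_1 = 1450/662 = 2.190.
Then L ∝ R²T⁴ gives L_1/L_2 = (6.00)² × (2.190)⁴ = 36.00 × 23.02 = 828.6.

829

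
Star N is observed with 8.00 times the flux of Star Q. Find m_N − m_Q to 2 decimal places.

m_N − m_Q = −2.5 log₁₀(F_N/F_Q) = −2.5 log₁₀(8.00) = −2.5 × (0.903) = -2.258.

-2.26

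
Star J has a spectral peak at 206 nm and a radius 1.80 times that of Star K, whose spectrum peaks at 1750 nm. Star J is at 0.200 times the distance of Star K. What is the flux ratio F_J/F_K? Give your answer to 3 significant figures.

Wien's law: T_J/T_K = λ_K/λ_J = 1750/206 = 8.495.
L_J/L_K = (R_J/R_K)²(T_J/T_K)⁴ = (1.80)²(8.495)⁴ = 1.687×10^4.
F_J/F_K = (L_J/L_K)/(d_J/d_K)² = 1.687×10^4/(0.200)² = 4.219×10^5.

4.22×10^5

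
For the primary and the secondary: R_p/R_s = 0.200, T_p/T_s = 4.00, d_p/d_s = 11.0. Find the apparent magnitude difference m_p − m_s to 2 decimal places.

L_p/L_s = (0.200)²(4.00)⁴ = 10.24.
F_p/F_s = (L_p/L_s)/(d_p/d_s)² = 10.24/121.0 = 0.08463.
m_p − m_s = −2.5 log₁₀(0.08463) = 2.68.

2.68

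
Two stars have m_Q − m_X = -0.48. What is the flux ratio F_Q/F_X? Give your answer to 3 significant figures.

1.56

F_Q/F_X = 10^(−(m_Q − m_X)/2.5) = 10^(0.48/2.5) = 10^0.192 = 1.556.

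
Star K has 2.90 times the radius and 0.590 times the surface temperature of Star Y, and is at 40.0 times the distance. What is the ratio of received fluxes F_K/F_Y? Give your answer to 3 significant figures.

6.37×10^-4

L_K/L_Y = (R_K/R_Y)²(T_K/T_Y)⁴ = (2.90)² × (0.590)⁴ = 1.019.
F_K/F_Y = (L_K/L_Y)/(d_K/d_Y)² = 1.019 / (40.0)² = 6.369×10^-4.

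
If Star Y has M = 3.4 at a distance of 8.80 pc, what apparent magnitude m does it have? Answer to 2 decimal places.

m = M + 5 log₁₀(d/10 pc) = 3.4 + 5 log₁₀(8.80/10)
  = 3.4 + 5 × -0.056 = 3.4 + -0.28 = 3.12.

3.12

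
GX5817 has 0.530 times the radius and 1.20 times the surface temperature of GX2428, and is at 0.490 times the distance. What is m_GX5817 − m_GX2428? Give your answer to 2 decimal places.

L_GX5817/L_GX2428 = (0.530)²(1.20)⁴ = 0.5825.
F_GX5817/F_GX2428 = (L_GX5817/L_GX2428)/(d_GX5817/d_GX2428)² = 0.5825/0.2401 = 2.426.
m_GX5817 − m_GX2428 = −2.5 log₁₀(2.426) = -0.96.

-0.96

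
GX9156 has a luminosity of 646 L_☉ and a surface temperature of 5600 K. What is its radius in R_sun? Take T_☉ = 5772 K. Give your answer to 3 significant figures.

R/R_☉ = √(L/L_☉) / (T/T_☉)² = √(646) / (0.9702)²
       = 25.42 / 0.9413 = 27.00.

27.0 R_sun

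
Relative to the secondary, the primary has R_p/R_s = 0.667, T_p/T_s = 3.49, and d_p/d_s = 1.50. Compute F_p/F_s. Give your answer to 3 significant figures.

L_p/L_s = (R_p/R_s)²(T_p/T_s)⁴ = (0.667)² × (3.49)⁴ = 66.00.
F_p/F_s = (L_p/L_s)/(d_p/d_s)² = 66.00 / (1.50)² = 29.33.

29.3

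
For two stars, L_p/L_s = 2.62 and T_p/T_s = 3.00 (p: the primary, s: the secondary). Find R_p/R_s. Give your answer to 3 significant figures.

L ∝ R²T⁴ gives R ∝ √L / T², so
R_p/R_s = √(2.62) / (3.00)² = 1.619 / 9.000 = 0.1798.

0.180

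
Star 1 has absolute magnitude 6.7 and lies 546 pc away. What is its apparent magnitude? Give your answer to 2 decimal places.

m = M + 5 log₁₀(d/10 pc) = 6.7 + 5 log₁₀(546/10)
  = 6.7 + 5 × 1.737 = 6.7 + 8.69 = 15.39.

15.39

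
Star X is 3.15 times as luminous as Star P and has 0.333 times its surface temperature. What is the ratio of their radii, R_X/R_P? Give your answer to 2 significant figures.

L ∝ R²T⁴ gives R ∝ √L / T², so
R_X/R_P = √(3.15) / (0.333)² = 1.775 / 0.1109 = 16.01.

16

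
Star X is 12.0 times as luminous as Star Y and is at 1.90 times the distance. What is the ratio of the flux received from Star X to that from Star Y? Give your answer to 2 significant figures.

F = L/(4πd²), so F_X/F_Y = (L_X/L_Y) / (d_X/d_Y)²
= 12.0 / (1.90)² = 12.0 / 3.610 = 3.324.

3.3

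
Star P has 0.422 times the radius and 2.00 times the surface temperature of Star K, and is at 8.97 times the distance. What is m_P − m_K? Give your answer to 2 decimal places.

3.63

L_P/L_K = (0.422)²(2.00)⁴ = 2.849.
F_P/F_K = (L_P/L_K)/(d_P/d_K)² = 2.849/80.46 = 0.03541.
m_P − m_K = −2.5 log₁₀(0.03541) = 3.63.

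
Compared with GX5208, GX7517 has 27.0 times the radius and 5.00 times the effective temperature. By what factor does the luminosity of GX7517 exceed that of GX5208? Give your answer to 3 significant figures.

4.56×10^5

From the Stefan–Boltzmann law, L ∝ R²T⁴, so
L_GX7517/L_GX5208 = (R_GX7517/R_GX5208)² (T_GX7517/T_GX5208)⁴ = (27.0)² × (5.00)⁴ = 729.0 × 625.0 = 4.556×10^5.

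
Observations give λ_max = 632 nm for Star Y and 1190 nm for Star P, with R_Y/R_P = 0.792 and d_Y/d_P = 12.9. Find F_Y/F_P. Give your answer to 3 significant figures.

0.0474

Wien's law: T_Y/T_P = λ_P/λ_Y = 1190/632 = 1.883.
L_Y/L_P = (R_Y/R_P)²(T_Y/T_P)⁴ = (0.792)²(1.883)⁴ = 7.884.
F_Y/F_P = (L_Y/L_P)/(d_Y/d_P)² = 7.884/(12.9)² = 0.04738.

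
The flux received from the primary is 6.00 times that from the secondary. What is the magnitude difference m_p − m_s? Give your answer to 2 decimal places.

m_p − m_s = −2.5 log₁₀(F_p/F_s) = −2.5 log₁₀(6.00) = −2.5 × (0.778) = -1.945.

-1.95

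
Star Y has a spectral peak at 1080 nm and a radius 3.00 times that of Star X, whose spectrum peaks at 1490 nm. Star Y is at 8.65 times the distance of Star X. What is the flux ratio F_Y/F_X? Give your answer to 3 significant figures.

0.436

Wien's law: T_Y/T_X = λ_X/λ_Y = 1490/1080 = 1.380.
L_Y/L_X = (R_Y/R_X)²(T_Y/T_X)⁴ = (3.00)²(1.380)⁴ = 32.61.
F_Y/F_X = (L_Y/L_X)/(d_Y/d_X)² = 32.61/(8.65)² = 0.4358.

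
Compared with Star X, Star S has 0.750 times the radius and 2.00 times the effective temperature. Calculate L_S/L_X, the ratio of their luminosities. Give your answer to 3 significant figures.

From the Stefan–Boltzmann law, L ∝ R²T⁴, so
L_S/L_X = (R_S/R_X)² (T_S/T_X)⁴ = (0.750)² × (2.00)⁴ = 0.5625 × 16.00 = 9.000.

9.00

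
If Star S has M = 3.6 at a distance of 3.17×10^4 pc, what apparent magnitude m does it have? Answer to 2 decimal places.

21.11

m = M + 5 log₁₀(d/10 pc) = 3.6 + 5 log₁₀(3.17×10^4/10)
  = 3.6 + 5 × 3.501 = 3.6 + 17.51 = 21.11.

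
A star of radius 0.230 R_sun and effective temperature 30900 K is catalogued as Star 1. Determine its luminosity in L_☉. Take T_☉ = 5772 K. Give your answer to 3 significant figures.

L/L_☉ = (R/R_☉)² (T/T_☉)⁴ = (0.230)² × (30900/5772)⁴
       = 0.05290 × (5.353)⁴ = 0.05290 × 821.4 = 43.45.

43.4 L_☉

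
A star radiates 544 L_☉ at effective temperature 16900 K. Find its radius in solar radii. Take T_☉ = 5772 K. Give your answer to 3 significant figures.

2.72 solar radii

R/R_☉ = √(L/L_☉) / (T/T_☉)² = √(544) / (2.928)²
       = 23.32 / 8.573 = 2.721.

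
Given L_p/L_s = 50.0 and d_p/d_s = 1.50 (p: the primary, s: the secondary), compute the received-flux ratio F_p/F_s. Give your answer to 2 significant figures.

22

F = L/(4πd²), so F_p/F_s = (L_p/L_s) / (d_p/d_s)²
= 50.0 / (1.50)² = 50.0 / 2.250 = 22.22.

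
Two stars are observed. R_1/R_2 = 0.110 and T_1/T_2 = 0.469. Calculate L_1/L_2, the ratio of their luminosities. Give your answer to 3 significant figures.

From the Stefan–Boltzmann law, L ∝ R²T⁴, so
L_1/L_2 = (R_1/R_2)² (T_1/T_2)⁴ = (0.110)² × (0.469)⁴ = 0.01210 × 0.04838 = 5.854×10^-4.

5.85×10^-4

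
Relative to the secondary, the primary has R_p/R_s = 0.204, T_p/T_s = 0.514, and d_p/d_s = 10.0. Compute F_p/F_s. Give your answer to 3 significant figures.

2.90×10^-5

L_p/L_s = (R_p/R_s)²(T_p/T_s)⁴ = (0.204)² × (0.514)⁴ = 0.002905.
F_p/F_s = (L_p/L_s)/(d_p/d_s)² = 0.002905 / (10.0)² = 2.905×10^-5.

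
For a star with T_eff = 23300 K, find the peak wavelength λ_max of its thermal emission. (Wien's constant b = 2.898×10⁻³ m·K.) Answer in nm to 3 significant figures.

124 nm

λ_max = b/T = 2.898×10⁻³ / 23300 = 1.24×10^-7 m = 124.4 nm.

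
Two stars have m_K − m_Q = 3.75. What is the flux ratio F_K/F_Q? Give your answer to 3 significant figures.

0.0316

F_K/F_Q = 10^(−(m_K − m_Q)/2.5) = 10^(-3.75/2.5) = 10^-1.500 = 0.03162.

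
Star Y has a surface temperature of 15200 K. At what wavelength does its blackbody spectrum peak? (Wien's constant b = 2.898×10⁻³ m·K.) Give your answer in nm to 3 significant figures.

λ_max = b/T = 2.898×10⁻³ / 15200 = 1.91×10^-7 m = 190.7 nm.

191 nm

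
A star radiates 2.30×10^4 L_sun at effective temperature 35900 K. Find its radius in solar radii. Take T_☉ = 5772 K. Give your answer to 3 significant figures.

R/R_☉ = √(L/L_☉) / (T/T_☉)² = √(2.30×10^4) / (6.220)²
       = 151.7 / 38.68 = 3.920.

3.92 solar radii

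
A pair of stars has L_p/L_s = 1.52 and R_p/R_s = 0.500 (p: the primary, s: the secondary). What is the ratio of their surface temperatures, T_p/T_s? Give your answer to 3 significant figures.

1.57

L ∝ R²T⁴ gives T ∝ (L/R²)^(1/4), so
T_p/T_s = (1.52 / 0.500²)^(1/4) = (6.080)^(1/4) = 1.570.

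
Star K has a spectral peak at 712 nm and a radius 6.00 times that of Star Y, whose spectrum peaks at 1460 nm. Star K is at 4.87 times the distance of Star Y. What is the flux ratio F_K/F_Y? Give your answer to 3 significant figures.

Wien's law: T_K/T_Y = λ_Y/λ_K = 1460/712 = 2.051.
L_K/L_Y = (R_K/R_Y)²(T_K/T_Y)⁴ = (6.00)²(2.051)⁴ = 636.5.
F_K/F_Y = (L_K/L_Y)/(d_K/d_Y)² = 636.5/(4.87)² = 26.84.

26.8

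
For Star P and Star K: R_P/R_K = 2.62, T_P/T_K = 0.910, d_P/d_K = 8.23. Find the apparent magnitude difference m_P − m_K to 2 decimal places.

L_P/L_K = (2.62)²(0.910)⁴ = 4.707.
F_P/F_K = (L_P/L_K)/(d_P/d_K)² = 4.707/67.73 = 0.06950.
m_P − m_K = −2.5 log₁₀(0.06950) = 2.90.

2.90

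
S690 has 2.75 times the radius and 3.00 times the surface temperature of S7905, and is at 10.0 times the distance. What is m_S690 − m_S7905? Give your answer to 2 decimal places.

L_S690/L_S7905 = (2.75)²(3.00)⁴ = 612.6.
F_S690/F_S7905 = (L_S690/L_S7905)/(d_S690/d_S7905)² = 612.6/100.0 = 6.126.
m_S690 − m_S7905 = −2.5 log₁₀(6.126) = -1.97.

-1.97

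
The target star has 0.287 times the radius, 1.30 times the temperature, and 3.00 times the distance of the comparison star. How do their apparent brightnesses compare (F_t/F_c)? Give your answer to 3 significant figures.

L_t/L_c = (R_t/R_c)²(T_t/T_c)⁴ = (0.287)² × (1.30)⁴ = 0.2353.
F_t/F_c = (L_t/L_c)/(d_t/d_c)² = 0.2353 / (3.00)² = 0.02614.

0.0261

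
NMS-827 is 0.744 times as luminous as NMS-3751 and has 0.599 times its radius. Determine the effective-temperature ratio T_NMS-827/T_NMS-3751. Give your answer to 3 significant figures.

L ∝ R²T⁴ gives T ∝ (L/R²)^(1/4), so
T_NMS-827/T_NMS-3751 = (0.744 / 0.599²)^(1/4) = (2.074)^(1/4) = 1.200.

1.20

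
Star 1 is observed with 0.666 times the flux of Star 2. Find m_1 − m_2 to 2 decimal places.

m_1 − m_2 = −2.5 log₁₀(F_1/F_2) = −2.5 log₁₀(0.666) = −2.5 × (-0.177) = 0.441.

0.44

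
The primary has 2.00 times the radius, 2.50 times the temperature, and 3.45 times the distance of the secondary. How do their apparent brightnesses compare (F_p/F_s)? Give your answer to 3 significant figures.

L_p/L_s = (R_p/R_s)²(T_p/T_s)⁴ = (2.00)² × (2.50)⁴ = 156.2.
F_p/F_s = (L_p/L_s)/(d_p/d_s)² = 156.2 / (3.45)² = 13.13.

13.1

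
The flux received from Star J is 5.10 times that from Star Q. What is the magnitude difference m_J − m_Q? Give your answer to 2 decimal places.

-1.77

m_J − m_Q = −2.5 log₁₀(F_J/F_Q) = −2.5 log₁₀(5.10) = −2.5 × (0.708) = -1.769.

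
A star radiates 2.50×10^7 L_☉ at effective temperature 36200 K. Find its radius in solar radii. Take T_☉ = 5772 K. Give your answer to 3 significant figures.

127 solar radii

R/R_☉ = √(L/L_☉) / (T/T_☉)² = √(2.50×10^7) / (6.272)²
       = 5000 / 39.33 = 127.1.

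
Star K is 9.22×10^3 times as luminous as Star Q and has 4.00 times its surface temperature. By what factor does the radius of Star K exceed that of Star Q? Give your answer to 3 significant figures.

6.00

L ∝ R²T⁴ gives R ∝ √L / T², so
R_K/R_Q = √(9.22×10^3) / (4.00)² = 96.02 / 16.00 = 6.001.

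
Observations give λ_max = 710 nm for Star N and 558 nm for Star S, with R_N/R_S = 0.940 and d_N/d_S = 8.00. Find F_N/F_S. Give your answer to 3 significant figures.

Wien's law: T_N/T_S = λ_S/λ_N = 558/710 = 0.7859.
L_N/L_S = (R_N/R_S)²(T_N/T_S)⁴ = (0.940)²(0.7859)⁴ = 0.3371.
F_N/F_S = (L_N/L_S)/(d_N/d_S)² = 0.3371/(8.00)² = 0.005267.

0.00527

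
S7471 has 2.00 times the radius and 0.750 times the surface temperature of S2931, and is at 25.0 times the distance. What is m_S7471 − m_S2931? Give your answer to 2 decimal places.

L_S7471/L_S2931 = (2.00)²(0.750)⁴ = 1.266.
F_S7471/F_S2931 = (L_S7471/L_S2931)/(d_S7471/d_S2931)² = 1.266/625.0 = 0.002025.
m_S7471 − m_S2931 = −2.5 log₁₀(0.002025) = 6.73.

6.73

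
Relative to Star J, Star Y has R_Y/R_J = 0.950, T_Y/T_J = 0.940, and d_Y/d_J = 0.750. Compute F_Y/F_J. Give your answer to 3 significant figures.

L_Y/L_J = (R_Y/R_J)²(T_Y/T_J)⁴ = (0.950)² × (0.940)⁴ = 0.7046.
F_Y/F_J = (L_Y/L_J)/(d_Y/d_J)² = 0.7046 / (0.750)² = 1.253.

1.25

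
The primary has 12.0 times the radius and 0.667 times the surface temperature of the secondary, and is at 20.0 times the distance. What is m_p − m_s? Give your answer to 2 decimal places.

L_p/L_s = (12.0)²(0.667)⁴ = 28.50.
F_p/F_s = (L_p/L_s)/(d_p/d_s)² = 28.50/400.0 = 0.07125.
m_p − m_s = −2.5 log₁₀(0.07125) = 2.87.

2.87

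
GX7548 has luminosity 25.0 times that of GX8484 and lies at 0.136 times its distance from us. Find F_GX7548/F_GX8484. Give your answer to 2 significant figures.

F = L/(4πd²), so F_GX7548/F_GX8484 = (L_GX7548/L_GX8484) / (d_GX7548/d_GX8484)²
= 25.0 / (0.136)² = 25.0 / 0.01850 = 1352.

1.4×10^3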